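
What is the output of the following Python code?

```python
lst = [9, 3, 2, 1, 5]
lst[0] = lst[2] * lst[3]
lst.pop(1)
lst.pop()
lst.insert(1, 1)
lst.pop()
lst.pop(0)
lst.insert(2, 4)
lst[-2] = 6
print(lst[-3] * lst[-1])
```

lst[0] = lst[2]*lst[3] = 2*1 = 2 → [2, 3, 2, 1, 5]
pop(1) removes 3 → [2, 2, 1, 5]
pop() removes 5 → [2, 2, 1]
insert 1 at 1 → [2, 1, 2, 1]
pop() removes 1 → [2, 1, 2]
pop(0) removes 2 → [1, 2]
insert 4 at 2 → [1, 2, 4]
lst[-2] = 6 → [1, 6, 4]
lst[-3]*lst[-1] = 1*4 = 4

4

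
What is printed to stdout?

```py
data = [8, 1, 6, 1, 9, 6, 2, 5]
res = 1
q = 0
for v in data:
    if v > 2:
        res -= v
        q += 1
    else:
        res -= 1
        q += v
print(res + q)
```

v=8: >2, res = 1-8 = -7; q=1
v=1: not >2, res = (-7)-1 = -8; q=2
v=6: >2, res = (-8)-6 = -14; q=3
v=1: not >2, res = (-14)-1 = -15; q=4
v=9: >2, res = (-15)-9 = -24; q=5
v=6: >2, res = (-24)-6 = -30; q=6
v=2: not >2, res = (-30)-1 = -31; q=8
v=5: >2, res = (-31)-5 = -36; q=9
res+q = (-36)+9 = -27

-27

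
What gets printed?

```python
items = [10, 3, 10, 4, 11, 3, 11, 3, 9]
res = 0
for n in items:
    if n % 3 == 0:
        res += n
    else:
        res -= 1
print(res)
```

n=10: not %3==0, res = 0-1 = -1
n=3: %3==0, res = (-1)+3 = 2
n=10: not %3==0, res = 2-1 = 1
n=4: not %3==0, res = 1-1 = 0
n=11: not %3==0, res = 0-1 = -1
n=3: %3==0, res = (-1)+3 = 2
n=11: not %3==0, res = 2-1 = 1
n=3: %3==0, res = 1+3 = 4
n=9: %3==0, res = 4+9 = 13

13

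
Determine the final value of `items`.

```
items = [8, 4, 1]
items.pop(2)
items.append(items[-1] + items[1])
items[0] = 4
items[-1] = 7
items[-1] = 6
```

[4, 4, 6]

pop(2) removes 1 → [8, 4]
append items[-1]+items[1] = 4+4 = 8 → [8, 4, 8]
items[0] = 4 → [4, 4, 8]
items[-1] = 7 → [4, 4, 7]
items[-1] = 6 → [4, 4, 6]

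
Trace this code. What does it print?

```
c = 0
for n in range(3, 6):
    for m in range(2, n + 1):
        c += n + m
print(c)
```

66

n=3,m=2: c = 0+5 = 5
n=3,m=3: c = 5+6 = 11
n=4,m=2: c = 11+6 = 17
n=4,m=3: c = 17+7 = 24
n=4,m=4: c = 24+8 = 32
n=5,m=2: c = 32+7 = 39
n=5,m=3: c = 39+8 = 47
n=5,m=4: c = 47+9 = 56
n=5,m=5: c = 56+10 = 66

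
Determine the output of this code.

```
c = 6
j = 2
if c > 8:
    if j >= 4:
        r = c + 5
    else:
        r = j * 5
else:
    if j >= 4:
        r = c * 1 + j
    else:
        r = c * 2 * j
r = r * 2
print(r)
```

c=6, j=2
c > 8 is False; j >= 4 is False
→ r = c * 2 * j = 24
r = 24*2 = 48

48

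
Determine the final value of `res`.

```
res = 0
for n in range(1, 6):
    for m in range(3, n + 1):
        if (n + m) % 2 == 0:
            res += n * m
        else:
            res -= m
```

58

n=3,m=3: even sum, res = 0+9 = 9
n=4,m=3: odd sum, res = 9-3 = 6
n=4,m=4: even sum, res = 6+16 = 22
n=5,m=3: even sum, res = 22+15 = 37
n=5,m=4: odd sum, res = 37-4 = 33
n=5,m=5: even sum, res = 33+25 = 58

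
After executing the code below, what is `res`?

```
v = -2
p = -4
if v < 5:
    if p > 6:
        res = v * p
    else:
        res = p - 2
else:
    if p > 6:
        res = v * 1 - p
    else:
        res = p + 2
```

v=-2, p=-4
v < 5 is True; p > 6 is False
→ res = p - 2 = -6

-6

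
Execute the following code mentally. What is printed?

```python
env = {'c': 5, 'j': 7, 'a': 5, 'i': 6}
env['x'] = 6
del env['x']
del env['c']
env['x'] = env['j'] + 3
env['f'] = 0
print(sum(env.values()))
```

28

env['x'] = 6 → {'c': 5, 'j': 7, 'a': 5, 'i': 6, 'x': 6}
del 'x' → {'c': 5, 'j': 7, 'a': 5, 'i': 6}
del 'c' → {'j': 7, 'a': 5, 'i': 6}
env['x'] = env['j']+3 = 10 → {'j': 7, 'a': 5, 'i': 6, 'x': 10}
env['f'] = 0 → {'j': 7, 'a': 5, 'i': 6, 'x': 10, 'f': 0}
sum of values = 28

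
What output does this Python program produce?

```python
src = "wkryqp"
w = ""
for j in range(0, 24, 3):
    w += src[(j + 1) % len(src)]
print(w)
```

kqkqkqkq

j=0: add src[1]='k' → 'k'
j=3: add src[4]='q' → 'kq'
j=6: add src[1]='k' → 'kqk'
j=9: add src[4]='q' → 'kqkq'
j=12: add src[1]='k' → 'kqkqk'
j=15: add src[4]='q' → 'kqkqkq'
j=18: add src[1]='k' → 'kqkqkqk'
j=21: add src[4]='q' → 'kqkqkqkq'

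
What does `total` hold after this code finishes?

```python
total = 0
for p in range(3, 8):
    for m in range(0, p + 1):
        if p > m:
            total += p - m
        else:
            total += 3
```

p=3,m=0: 3>0, total = 0+3 = 3
p=3,m=1: 3>1, total = 3+2 = 5
p=3,m=2: 3>2, total = 5+1 = 6
p=3,m=3: not 3>3, total = 6+3 = 9
p=4,m=0: 4>0, total = 9+4 = 13
p=4,m=1: 4>1, total = 13+3 = 16
p=4,m=2: 4>2, total = 16+2 = 18
p=4,m=3: 4>3, total = 18+1 = 19
p=4,m=4: not 4>4, total = 19+3 = 22
p=5,m=0: 5>0, total = 22+5 = 27
p=5,m=1: 5>1, total = 27+4 = 31
p=5,m=2: 5>2, total = 31+3 = 34
p=5,m=3: 5>3, total = 34+2 = 36
p=5,m=4: 5>4, total = 36+1 = 37
p=5,m=5: not 5>5, total = 37+3 = 40
p=6,m=0: 6>0, total = 40+6 = 46
p=6,m=1: 6>1, total = 46+5 = 51
p=6,m=2: 6>2, total = 51+4 = 55
p=6,m=3: 6>3, total = 55+3 = 58
p=6,m=4: 6>4, total = 58+2 = 60
p=6,m=5: 6>5, total = 60+1 = 61
p=6,m=6: not 6>6, total = 61+3 = 64
p=7,m=0: 7>0, total = 64+7 = 71
p=7,m=1: 7>1, total = 71+6 = 77
p=7,m=2: 7>2, total = 77+5 = 82
p=7,m=3: 7>3, total = 82+4 = 86
p=7,m=4: 7>4, total = 86+3 = 89
p=7,m=5: 7>5, total = 89+2 = 91
p=7,m=6: 7>6, total = 91+1 = 92
p=7,m=7: not 7>7, total = 92+3 = 95

95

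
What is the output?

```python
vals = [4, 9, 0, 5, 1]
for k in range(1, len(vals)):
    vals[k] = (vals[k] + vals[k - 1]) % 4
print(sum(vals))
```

k=1: vals[1] = (9+4)%4 = 1 → [4, 1, 0, 5, 1]
k=2: vals[2] = (0+1)%4 = 1 → [4, 1, 1, 5, 1]
k=3: vals[3] = (5+1)%4 = 2 → [4, 1, 1, 2, 1]
k=4: vals[4] = (1+2)%4 = 3 → [4, 1, 1, 2, 3]
sum = 11

11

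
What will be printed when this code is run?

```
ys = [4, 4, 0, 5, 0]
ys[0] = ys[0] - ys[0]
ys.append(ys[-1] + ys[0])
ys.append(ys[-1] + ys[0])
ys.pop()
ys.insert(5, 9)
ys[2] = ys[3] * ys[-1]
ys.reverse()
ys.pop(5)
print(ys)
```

[0, 9, 0, 5, 0, 0]

ys[0] = ys[0]-ys[0] = 4-4 = 0 → [0, 4, 0, 5, 0]
append ys[-1]+ys[0] = 0+0 = 0 → [0, 4, 0, 5, 0, 0]
append ys[-1]+ys[0] = 0+0 = 0 → [0, 4, 0, 5, 0, 0, 0]
pop() removes 0 → [0, 4, 0, 5, 0, 0]
insert 9 at 5 → [0, 4, 0, 5, 0, 9, 0]
ys[2] = ys[3]*ys[-1] = 5*0 = 0 → [0, 4, 0, 5, 0, 9, 0]
reverse → [0, 9, 0, 5, 0, 4, 0]
pop(5) removes 4 → [0, 9, 0, 5, 0, 0]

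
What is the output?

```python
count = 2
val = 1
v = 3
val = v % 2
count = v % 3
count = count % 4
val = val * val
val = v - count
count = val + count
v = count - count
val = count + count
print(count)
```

3

val = 3%2 = 1
count = 3%3 = 0
count = 0%4 = 0
val = 1*1 = 1
val = 3-0 = 3
count = 3+0 = 3
v = 3-3 = 0
val = 3+3 = 6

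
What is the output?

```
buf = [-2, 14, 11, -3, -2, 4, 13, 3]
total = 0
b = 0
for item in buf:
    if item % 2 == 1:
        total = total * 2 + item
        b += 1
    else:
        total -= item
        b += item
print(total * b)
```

item=-2: not odd, total = 0-(-2) = 2; b=-2
item=14: not odd, total = 2-14 = -12; b=12
item=11: odd, total = (-12)*2+11 = -13; b=13
item=-3: odd, total = (-13)*2+(-3) = -29; b=14
item=-2: not odd, total = (-29)-(-2) = -27; b=12
item=4: not odd, total = (-27)-4 = -31; b=16
item=13: odd, total = (-31)*2+13 = -49; b=17
item=3: odd, total = (-49)*2+3 = -95; b=18
total*b = (-95)*18 = -1710

-1710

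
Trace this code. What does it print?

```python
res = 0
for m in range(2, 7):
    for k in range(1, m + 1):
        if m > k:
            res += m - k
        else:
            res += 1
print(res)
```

40

m=2,k=1: 2>1, res = 0+1 = 1
m=2,k=2: not 2>2, res = 1+1 = 2
m=3,k=1: 3>1, res = 2+2 = 4
m=3,k=2: 3>2, res = 4+1 = 5
m=3,k=3: not 3>3, res = 5+1 = 6
m=4,k=1: 4>1, res = 6+3 = 9
m=4,k=2: 4>2, res = 9+2 = 11
m=4,k=3: 4>3, res = 11+1 = 12
m=4,k=4: not 4>4, res = 12+1 = 13
m=5,k=1: 5>1, res = 13+4 = 17
m=5,k=2: 5>2, res = 17+3 = 20
m=5,k=3: 5>3, res = 20+2 = 22
m=5,k=4: 5>4, res = 22+1 = 23
m=5,k=5: not 5>5, res = 23+1 = 24
m=6,k=1: 6>1, res = 24+5 = 29
m=6,k=2: 6>2, res = 29+4 = 33
m=6,k=3: 6>3, res = 33+3 = 36
m=6,k=4: 6>4, res = 36+2 = 38
m=6,k=5: 6>5, res = 38+1 = 39
m=6,k=6: not 6>6, res = 39+1 = 40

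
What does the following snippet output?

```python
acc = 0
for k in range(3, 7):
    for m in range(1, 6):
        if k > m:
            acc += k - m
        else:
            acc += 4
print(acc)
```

58

k=3,m=1: 3>1, acc = 0+2 = 2
k=3,m=2: 3>2, acc = 2+1 = 3
k=3,m=3: not 3>3, acc = 3+4 = 7
k=3,m=4: not 3>4, acc = 7+4 = 11
k=3,m=5: not 3>5, acc = 11+4 = 15
k=4,m=1: 4>1, acc = 15+3 = 18
k=4,m=2: 4>2, acc = 18+2 = 20
k=4,m=3: 4>3, acc = 20+1 = 21
k=4,m=4: not 4>4, acc = 21+4 = 25
k=4,m=5: not 4>5, acc = 25+4 = 29
k=5,m=1: 5>1, acc = 29+4 = 33
k=5,m=2: 5>2, acc = 33+3 = 36
k=5,m=3: 5>3, acc = 36+2 = 38
k=5,m=4: 5>4, acc = 38+1 = 39
k=5,m=5: not 5>5, acc = 39+4 = 43
k=6,m=1: 6>1, acc = 43+5 = 48
k=6,m=2: 6>2, acc = 48+4 = 52
k=6,m=3: 6>3, acc = 52+3 = 55
k=6,m=4: 6>4, acc = 55+2 = 57
k=6,m=5: 6>5, acc = 57+1 = 58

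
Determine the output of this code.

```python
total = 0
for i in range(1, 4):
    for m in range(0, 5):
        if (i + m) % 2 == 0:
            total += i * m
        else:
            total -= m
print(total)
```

12

i=1,m=0: odd sum, total = 0-0 = 0
i=1,m=1: even sum, total = 0+1 = 1
i=1,m=2: odd sum, total = 1-2 = -1
i=1,m=3: even sum, total = (-1)+3 = 2
i=1,m=4: odd sum, total = 2-4 = -2
i=2,m=0: even sum, total = (-2)+0 = -2
i=2,m=1: odd sum, total = (-2)-1 = -3
i=2,m=2: even sum, total = (-3)+4 = 1
i=2,m=3: odd sum, total = 1-3 = -2
i=2,m=4: even sum, total = (-2)+8 = 6
i=3,m=0: odd sum, total = 6-0 = 6
i=3,m=1: even sum, total = 6+3 = 9
i=3,m=2: odd sum, total = 9-2 = 7
i=3,m=3: even sum, total = 7+9 = 16
i=3,m=4: odd sum, total = 16-4 = 12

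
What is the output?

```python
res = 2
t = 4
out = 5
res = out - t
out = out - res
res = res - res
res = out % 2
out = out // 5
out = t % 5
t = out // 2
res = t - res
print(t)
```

2

res = 5-4 = 1
out = 5-1 = 4
res = 1-1 = 0
res = 4%2 = 0
out = 4//5 = 0
out = 4%5 = 4
t = 4//2 = 2
res = 2-0 = 2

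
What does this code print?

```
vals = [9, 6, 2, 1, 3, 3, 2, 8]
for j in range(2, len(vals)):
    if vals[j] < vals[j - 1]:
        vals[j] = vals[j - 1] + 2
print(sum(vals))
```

j=2: 2<6, vals[2] = 6+2 = 8 → [9, 6, 8, 1, 3, 3, 2, 8]
j=3: 1<8, vals[3] = 8+2 = 10 → [9, 6, 8, 10, 3, 3, 2, 8]
j=4: 3<10, vals[4] = 10+2 = 12 → [9, 6, 8, 10, 12, 3, 2, 8]
j=5: 3<12, vals[5] = 12+2 = 14 → [9, 6, 8, 10, 12, 14, 2, 8]
j=6: 2<14, vals[6] = 14+2 = 16 → [9, 6, 8, 10, 12, 14, 16, 8]
j=7: 8<16, vals[7] = 16+2 = 18 → [9, 6, 8, 10, 12, 14, 16, 18]
sum = 93

93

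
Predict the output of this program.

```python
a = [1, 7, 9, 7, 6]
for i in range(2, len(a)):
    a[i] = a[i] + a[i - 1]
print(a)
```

[1, 7, 16, 23, 29]

i=2: a[2] = 9+7 = 16 → [1, 7, 16, 7, 6]
i=3: a[3] = 7+16 = 23 → [1, 7, 16, 23, 6]
i=4: a[4] = 6+23 = 29 → [1, 7, 16, 23, 29]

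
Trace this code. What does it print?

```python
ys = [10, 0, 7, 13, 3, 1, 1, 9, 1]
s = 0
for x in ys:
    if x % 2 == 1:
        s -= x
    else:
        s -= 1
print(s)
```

x=10: not odd, s = 0-1 = -1
x=0: not odd, s = (-1)-1 = -2
x=7: odd, s = (-2)-7 = -9
x=13: odd, s = (-9)-13 = -22
x=3: odd, s = (-22)-3 = -25
x=1: odd, s = (-25)-1 = -26
x=1: odd, s = (-26)-1 = -27
x=9: odd, s = (-27)-9 = -36
x=1: odd, s = (-36)-1 = -37

-37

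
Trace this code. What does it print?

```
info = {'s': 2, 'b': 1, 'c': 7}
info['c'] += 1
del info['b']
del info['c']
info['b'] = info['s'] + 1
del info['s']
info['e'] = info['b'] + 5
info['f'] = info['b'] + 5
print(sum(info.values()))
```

info['c'] = 7+1 = 8 → {'s': 2, 'b': 1, 'c': 8}
del 'b' → {'s': 2, 'c': 8}
del 'c' → {'s': 2}
info['b'] = info['s']+1 = 3 → {'s': 2, 'b': 3}
del 's' → {'b': 3}
info['e'] = info['b']+5 = 8 → {'b': 3, 'e': 8}
info['f'] = info['b']+5 = 8 → {'b': 3, 'e': 8, 'f': 8}
sum of values = 19

19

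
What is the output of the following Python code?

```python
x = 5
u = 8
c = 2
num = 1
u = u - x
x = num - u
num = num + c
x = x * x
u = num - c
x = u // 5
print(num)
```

3

u = 8-5 = 3
x = 1-3 = -2
num = 1+2 = 3
x = (-2)*(-2) = 4
u = 3-2 = 1
x = 1//5 = 0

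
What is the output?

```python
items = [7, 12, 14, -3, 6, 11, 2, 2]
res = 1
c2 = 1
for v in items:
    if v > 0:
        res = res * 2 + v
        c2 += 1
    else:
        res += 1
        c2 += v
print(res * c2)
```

6490

v=7: >0, res = 1*2+7 = 9; c2=2
v=12: >0, res = 9*2+12 = 30; c2=3
v=14: >0, res = 30*2+14 = 74; c2=4
v=-3: not >0, res = 74+1 = 75; c2=1
v=6: >0, res = 75*2+6 = 156; c2=2
v=11: >0, res = 156*2+11 = 323; c2=3
v=2: >0, res = 323*2+2 = 648; c2=4
v=2: >0, res = 648*2+2 = 1298; c2=5
res*c2 = 1298*5 = 6490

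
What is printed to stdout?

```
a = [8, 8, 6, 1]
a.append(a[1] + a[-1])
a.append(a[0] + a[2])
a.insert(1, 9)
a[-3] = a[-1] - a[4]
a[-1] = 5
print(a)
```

[8, 9, 8, 6, 13, 9, 5]

append a[1]+a[-1] = 8+1 = 9 → [8, 8, 6, 1, 9]
append a[0]+a[2] = 8+6 = 14 → [8, 8, 6, 1, 9, 14]
insert 9 at 1 → [8, 9, 8, 6, 1, 9, 14]
a[-3] = a[-1]-a[4] = 14-1 = 13 → [8, 9, 8, 6, 13, 9, 14]
a[-1] = 5 → [8, 9, 8, 6, 13, 9, 5]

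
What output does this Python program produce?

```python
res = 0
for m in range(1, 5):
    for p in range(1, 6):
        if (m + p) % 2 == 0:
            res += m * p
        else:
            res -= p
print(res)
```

m=1,p=1: even sum, res = 0+1 = 1
m=1,p=2: odd sum, res = 1-2 = -1
m=1,p=3: even sum, res = (-1)+3 = 2
m=1,p=4: odd sum, res = 2-4 = -2
m=1,p=5: even sum, res = (-2)+5 = 3
m=2,p=1: odd sum, res = 3-1 = 2
m=2,p=2: even sum, res = 2+4 = 6
m=2,p=3: odd sum, res = 6-3 = 3
m=2,p=4: even sum, res = 3+8 = 11
m=2,p=5: odd sum, res = 11-5 = 6
m=3,p=1: even sum, res = 6+3 = 9
m=3,p=2: odd sum, res = 9-2 = 7
m=3,p=3: even sum, res = 7+9 = 16
m=3,p=4: odd sum, res = 16-4 = 12
m=3,p=5: even sum, res = 12+15 = 27
m=4,p=1: odd sum, res = 27-1 = 26
m=4,p=2: even sum, res = 26+8 = 34
m=4,p=3: odd sum, res = 34-3 = 31
m=4,p=4: even sum, res = 31+16 = 47
m=4,p=5: odd sum, res = 47-5 = 42

42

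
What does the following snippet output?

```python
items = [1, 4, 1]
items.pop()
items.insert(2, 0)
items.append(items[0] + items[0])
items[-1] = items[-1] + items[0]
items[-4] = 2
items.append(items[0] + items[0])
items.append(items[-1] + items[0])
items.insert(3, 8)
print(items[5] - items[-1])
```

-2

pop() removes 1 → [1, 4]
insert 0 at 2 → [1, 4, 0]
append items[0]+items[0] = 1+1 = 2 → [1, 4, 0, 2]
items[-1] = items[-1]+items[0] = 2+1 = 3 → [1, 4, 0, 3]
items[-4] = 2 → [2, 4, 0, 3]
append items[0]+items[0] = 2+2 = 4 → [2, 4, 0, 3, 4]
append items[-1]+items[0] = 4+2 = 6 → [2, 4, 0, 3, 4, 6]
insert 8 at 3 → [2, 4, 0, 8, 3, 4, 6]
items[5]-items[-1] = 4-6 = -2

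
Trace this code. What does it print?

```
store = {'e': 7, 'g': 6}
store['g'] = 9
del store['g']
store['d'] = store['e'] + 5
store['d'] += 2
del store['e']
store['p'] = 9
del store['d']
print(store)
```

{'p': 9}

store['g'] = 9 → {'e': 7, 'g': 9}
del 'g' → {'e': 7}
store['d'] = store['e']+5 = 12 → {'e': 7, 'd': 12}
store['d'] = 12+2 = 14 → {'e': 7, 'd': 14}
del 'e' → {'d': 14}
store['p'] = 9 → {'d': 14, 'p': 9}
del 'd' → {'p': 9}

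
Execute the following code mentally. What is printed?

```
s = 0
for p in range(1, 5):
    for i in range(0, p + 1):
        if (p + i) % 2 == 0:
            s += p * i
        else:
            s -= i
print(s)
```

34

p=1,i=0: odd sum, s = 0-0 = 0
p=1,i=1: even sum, s = 0+1 = 1
p=2,i=0: even sum, s = 1+0 = 1
p=2,i=1: odd sum, s = 1-1 = 0
p=2,i=2: even sum, s = 0+4 = 4
p=3,i=0: odd sum, s = 4-0 = 4
p=3,i=1: even sum, s = 4+3 = 7
p=3,i=2: odd sum, s = 7-2 = 5
p=3,i=3: even sum, s = 5+9 = 14
p=4,i=0: even sum, s = 14+0 = 14
p=4,i=1: odd sum, s = 14-1 = 13
p=4,i=2: even sum, s = 13+8 = 21
p=4,i=3: odd sum, s = 21-3 = 18
p=4,i=4: even sum, s = 18+16 = 34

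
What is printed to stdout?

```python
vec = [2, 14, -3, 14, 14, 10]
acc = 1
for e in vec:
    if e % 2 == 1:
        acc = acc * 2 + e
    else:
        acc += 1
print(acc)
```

6

e=2: not odd, acc = 1+1 = 2
e=14: not odd, acc = 2+1 = 3
e=-3: odd, acc = 3*2+(-3) = 3
e=14: not odd, acc = 3+1 = 4
e=14: not odd, acc = 4+1 = 5
e=10: not odd, acc = 5+1 = 6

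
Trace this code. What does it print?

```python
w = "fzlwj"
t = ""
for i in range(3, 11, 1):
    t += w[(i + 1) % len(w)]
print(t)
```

jfzlwjfz

i=3: add w[4]='j' → 'j'
i=4: add w[0]='f' → 'jf'
i=5: add w[1]='z' → 'jfz'
i=6: add w[2]='l' → 'jfzl'
i=7: add w[3]='w' → 'jfzlw'
i=8: add w[4]='j' → 'jfzlwj'
i=9: add w[0]='f' → 'jfzlwjf'
i=10: add w[1]='z' → 'jfzlwjfz'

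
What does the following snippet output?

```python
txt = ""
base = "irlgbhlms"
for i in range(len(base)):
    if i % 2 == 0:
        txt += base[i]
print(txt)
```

i=0: add 'i' → 'i'
i=1: skip
i=2: add 'l' → 'il'
i=3: skip
i=4: add 'b' → 'ilb'
i=5: skip
i=6: add 'l' → 'ilbl'
i=7: skip
i=8: add 's' → 'ilbls'

ilbls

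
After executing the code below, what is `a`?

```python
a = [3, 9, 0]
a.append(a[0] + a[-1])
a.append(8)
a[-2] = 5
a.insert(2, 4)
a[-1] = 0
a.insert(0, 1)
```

append a[0]+a[-1] = 3+0 = 3 → [3, 9, 0, 3]
append 8 → [3, 9, 0, 3, 8]
a[-2] = 5 → [3, 9, 0, 5, 8]
insert 4 at 2 → [3, 9, 4, 0, 5, 8]
a[-1] = 0 → [3, 9, 4, 0, 5, 0]
insert 1 at 0 → [1, 3, 9, 4, 0, 5, 0]

[1, 3, 9, 4, 0, 5, 0]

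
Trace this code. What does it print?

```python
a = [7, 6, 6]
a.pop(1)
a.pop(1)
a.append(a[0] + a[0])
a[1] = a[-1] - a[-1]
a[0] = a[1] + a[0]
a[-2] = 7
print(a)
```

[7, 0]

pop(1) removes 6 → [7, 6]
pop(1) removes 6 → [7]
append a[0]+a[0] = 7+7 = 14 → [7, 14]
a[1] = a[-1]-a[-1] = 14-14 = 0 → [7, 0]
a[0] = a[1]+a[0] = 0+7 = 7 → [7, 0]
a[-2] = 7 → [7, 0]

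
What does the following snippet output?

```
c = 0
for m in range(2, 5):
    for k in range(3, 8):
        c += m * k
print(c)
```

m=2,k=3: c = 0+6 = 6
m=2,k=4: c = 6+8 = 14
m=2,k=5: c = 14+10 = 24
m=2,k=6: c = 24+12 = 36
m=2,k=7: c = 36+14 = 50
m=3,k=3: c = 50+9 = 59
m=3,k=4: c = 59+12 = 71
m=3,k=5: c = 71+15 = 86
m=3,k=6: c = 86+18 = 104
m=3,k=7: c = 104+21 = 125
m=4,k=3: c = 125+12 = 137
m=4,k=4: c = 137+16 = 153
m=4,k=5: c = 153+20 = 173
m=4,k=6: c = 173+24 = 197
m=4,k=7: c = 197+28 = 225

225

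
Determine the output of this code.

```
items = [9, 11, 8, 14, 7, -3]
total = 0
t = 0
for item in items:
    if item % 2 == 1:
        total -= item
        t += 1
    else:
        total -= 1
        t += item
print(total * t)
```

item=9: odd, total = 0-9 = -9; t=1
item=11: odd, total = (-9)-11 = -20; t=2
item=8: not odd, total = (-20)-1 = -21; t=10
item=14: not odd, total = (-21)-1 = -22; t=24
item=7: odd, total = (-22)-7 = -29; t=25
item=-3: odd, total = (-29)-(-3) = -26; t=26
total*t = (-26)*26 = -676

-676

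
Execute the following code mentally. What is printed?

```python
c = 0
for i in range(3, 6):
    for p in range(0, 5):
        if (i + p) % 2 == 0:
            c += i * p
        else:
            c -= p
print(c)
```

i=3,p=0: odd sum, c = 0-0 = 0
i=3,p=1: even sum, c = 0+3 = 3
i=3,p=2: odd sum, c = 3-2 = 1
i=3,p=3: even sum, c = 1+9 = 10
i=3,p=4: odd sum, c = 10-4 = 6
i=4,p=0: even sum, c = 6+0 = 6
i=4,p=1: odd sum, c = 6-1 = 5
i=4,p=2: even sum, c = 5+8 = 13
i=4,p=3: odd sum, c = 13-3 = 10
i=4,p=4: even sum, c = 10+16 = 26
i=5,p=0: odd sum, c = 26-0 = 26
i=5,p=1: even sum, c = 26+5 = 31
i=5,p=2: odd sum, c = 31-2 = 29
i=5,p=3: even sum, c = 29+15 = 44
i=5,p=4: odd sum, c = 44-4 = 40

40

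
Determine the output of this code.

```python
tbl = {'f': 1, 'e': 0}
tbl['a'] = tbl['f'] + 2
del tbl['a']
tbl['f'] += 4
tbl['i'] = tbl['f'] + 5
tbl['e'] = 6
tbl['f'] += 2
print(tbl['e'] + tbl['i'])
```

16

tbl['a'] = tbl['f']+2 = 3 → {'f': 1, 'e': 0, 'a': 3}
del 'a' → {'f': 1, 'e': 0}
tbl['f'] = 1+4 = 5 → {'f': 5, 'e': 0}
tbl['i'] = tbl['f']+5 = 10 → {'f': 5, 'e': 0, 'i': 10}
tbl['e'] = 6 → {'f': 5, 'e': 6, 'i': 10}
tbl['f'] = 5+2 = 7 → {'f': 7, 'e': 6, 'i': 10}
tbl['e']+tbl['i'] = 6+10 = 16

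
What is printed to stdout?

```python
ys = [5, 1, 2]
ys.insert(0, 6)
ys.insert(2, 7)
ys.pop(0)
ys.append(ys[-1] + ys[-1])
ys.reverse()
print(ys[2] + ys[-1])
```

insert 6 at 0 → [6, 5, 1, 2]
insert 7 at 2 → [6, 5, 7, 1, 2]
pop(0) removes 6 → [5, 7, 1, 2]
append ys[-1]+ys[-1] = 2+2 = 4 → [5, 7, 1, 2, 4]
reverse → [4, 2, 1, 7, 5]
ys[2]+ys[-1] = 1+5 = 6

6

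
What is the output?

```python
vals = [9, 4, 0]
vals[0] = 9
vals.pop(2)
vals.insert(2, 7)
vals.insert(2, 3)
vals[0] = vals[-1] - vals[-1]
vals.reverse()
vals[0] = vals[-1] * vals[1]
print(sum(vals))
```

vals[0] = 9 → [9, 4, 0]
pop(2) removes 0 → [9, 4]
insert 7 at 2 → [9, 4, 7]
insert 3 at 2 → [9, 4, 3, 7]
vals[0] = vals[-1]-vals[-1] = 7-7 = 0 → [0, 4, 3, 7]
reverse → [7, 3, 4, 0]
vals[0] = vals[-1]*vals[1] = 0*3 = 0 → [0, 3, 4, 0]
sum = 7

7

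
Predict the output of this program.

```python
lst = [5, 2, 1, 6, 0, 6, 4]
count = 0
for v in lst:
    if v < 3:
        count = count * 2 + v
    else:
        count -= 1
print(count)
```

-2

v=5: not <3, count = 0-1 = -1
v=2: <3, count = (-1)*2+2 = 0
v=1: <3, count = 0*2+1 = 1
v=6: not <3, count = 1-1 = 0
v=0: <3, count = 0*2+0 = 0
v=6: not <3, count = 0-1 = -1
v=4: not <3, count = (-1)-1 = -2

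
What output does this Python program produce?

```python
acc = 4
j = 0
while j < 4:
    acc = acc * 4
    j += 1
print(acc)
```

1024

j=0: acc = 4*4 = 16
j=1: acc = 16*4 = 64
j=2: acc = 64*4 = 256
j=3: acc = 256*4 = 1024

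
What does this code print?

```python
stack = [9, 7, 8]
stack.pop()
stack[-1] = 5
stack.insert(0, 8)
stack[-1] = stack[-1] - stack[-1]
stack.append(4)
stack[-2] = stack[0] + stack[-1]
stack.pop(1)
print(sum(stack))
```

24

pop() removes 8 → [9, 7]
stack[-1] = 5 → [9, 5]
insert 8 at 0 → [8, 9, 5]
stack[-1] = stack[-1]-stack[-1] = 5-5 = 0 → [8, 9, 0]
append 4 → [8, 9, 0, 4]
stack[-2] = stack[0]+stack[-1] = 8+4 = 12 → [8, 9, 12, 4]
pop(1) removes 9 → [8, 12, 4]
sum = 24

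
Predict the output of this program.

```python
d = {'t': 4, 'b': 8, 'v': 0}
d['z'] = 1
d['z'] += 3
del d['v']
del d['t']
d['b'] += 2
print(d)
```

d['z'] = 1 → {'t': 4, 'b': 8, 'v': 0, 'z': 1}
d['z'] = 1+3 = 4 → {'t': 4, 'b': 8, 'v': 0, 'z': 4}
del 'v' → {'t': 4, 'b': 8, 'z': 4}
del 't' → {'b': 8, 'z': 4}
d['b'] = 8+2 = 10 → {'b': 10, 'z': 4}

{'b': 10, 'z': 4}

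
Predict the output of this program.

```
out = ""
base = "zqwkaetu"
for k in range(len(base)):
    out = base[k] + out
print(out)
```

k=0: prepend 'z' → 'z'
k=1: prepend 'q' → 'qz'
k=2: prepend 'w' → 'wqz'
k=3: prepend 'k' → 'kwqz'
k=4: prepend 'a' → 'akwqz'
k=5: prepend 'e' → 'eakwqz'
k=6: prepend 't' → 'teakwqz'
k=7: prepend 'u' → 'uteakwqz'

uteakwqz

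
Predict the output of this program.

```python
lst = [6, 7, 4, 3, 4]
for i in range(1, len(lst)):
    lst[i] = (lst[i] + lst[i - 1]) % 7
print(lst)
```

i=1: lst[1] = (7+6)%7 = 6 → [6, 6, 4, 3, 4]
i=2: lst[2] = (4+6)%7 = 3 → [6, 6, 3, 3, 4]
i=3: lst[3] = (3+3)%7 = 6 → [6, 6, 3, 6, 4]
i=4: lst[4] = (4+6)%7 = 3 → [6, 6, 3, 6, 3]

[6, 6, 3, 6, 3]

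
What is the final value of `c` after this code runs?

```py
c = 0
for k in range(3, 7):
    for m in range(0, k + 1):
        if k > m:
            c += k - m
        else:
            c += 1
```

56

k=3,m=0: 3>0, c = 0+3 = 3
k=3,m=1: 3>1, c = 3+2 = 5
k=3,m=2: 3>2, c = 5+1 = 6
k=3,m=3: not 3>3, c = 6+1 = 7
k=4,m=0: 4>0, c = 7+4 = 11
k=4,m=1: 4>1, c = 11+3 = 14
k=4,m=2: 4>2, c = 14+2 = 16
k=4,m=3: 4>3, c = 16+1 = 17
k=4,m=4: not 4>4, c = 17+1 = 18
k=5,m=0: 5>0, c = 18+5 = 23
k=5,m=1: 5>1, c = 23+4 = 27
k=5,m=2: 5>2, c = 27+3 = 30
k=5,m=3: 5>3, c = 30+2 = 32
k=5,m=4: 5>4, c = 32+1 = 33
k=5,m=5: not 5>5, c = 33+1 = 34
k=6,m=0: 6>0, c = 34+6 = 40
k=6,m=1: 6>1, c = 40+5 = 45
k=6,m=2: 6>2, c = 45+4 = 49
k=6,m=3: 6>3, c = 49+3 = 52
k=6,m=4: 6>4, c = 52+2 = 54
k=6,m=5: 6>5, c = 54+1 = 55
k=6,m=6: not 6>6, c = 55+1 = 56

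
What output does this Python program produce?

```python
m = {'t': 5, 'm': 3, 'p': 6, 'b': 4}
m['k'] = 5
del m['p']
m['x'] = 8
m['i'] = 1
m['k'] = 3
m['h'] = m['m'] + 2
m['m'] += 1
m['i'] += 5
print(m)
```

m['k'] = 5 → {'t': 5, 'm': 3, 'p': 6, 'b': 4, 'k': 5}
del 'p' → {'t': 5, 'm': 3, 'b': 4, 'k': 5}
m['x'] = 8 → {'t': 5, 'm': 3, 'b': 4, 'k': 5, 'x': 8}
m['i'] = 1 → {'t': 5, 'm': 3, 'b': 4, 'k': 5, 'x': 8, 'i': 1}
m['k'] = 3 → {'t': 5, 'm': 3, 'b': 4, 'k': 3, 'x': 8, 'i': 1}
m['h'] = m['m']+2 = 5 → {'t': 5, 'm': 3, 'b': 4, 'k': 3, 'x': 8, 'i': 1, 'h': 5}
m['m'] = 3+1 = 4 → {'t': 5, 'm': 4, 'b': 4, 'k': 3, 'x': 8, 'i': 1, 'h': 5}
m['i'] = 1+5 = 6 → {'t': 5, 'm': 4, 'b': 4, 'k': 3, 'x': 8, 'i': 6, 'h': 5}

{'t': 5, 'm': 4, 'b': 4, 'k': 3, 'x': 8, 'i': 6, 'h': 5}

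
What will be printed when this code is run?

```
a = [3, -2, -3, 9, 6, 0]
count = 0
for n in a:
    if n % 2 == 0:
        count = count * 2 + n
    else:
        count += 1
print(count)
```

n=3: not even, count = 0+1 = 1
n=-2: even, count = 1*2+(-2) = 0
n=-3: not even, count = 0+1 = 1
n=9: not even, count = 1+1 = 2
n=6: even, count = 2*2+6 = 10
n=0: even, count = 10*2+0 = 20

20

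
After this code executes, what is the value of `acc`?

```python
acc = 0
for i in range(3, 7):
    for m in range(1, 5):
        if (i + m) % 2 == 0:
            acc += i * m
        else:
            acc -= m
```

i=3,m=1: even sum, acc = 0+3 = 3
i=3,m=2: odd sum, acc = 3-2 = 1
i=3,m=3: even sum, acc = 1+9 = 10
i=3,m=4: odd sum, acc = 10-4 = 6
i=4,m=1: odd sum, acc = 6-1 = 5
i=4,m=2: even sum, acc = 5+8 = 13
i=4,m=3: odd sum, acc = 13-3 = 10
i=4,m=4: even sum, acc = 10+16 = 26
i=5,m=1: even sum, acc = 26+5 = 31
i=5,m=2: odd sum, acc = 31-2 = 29
i=5,m=3: even sum, acc = 29+15 = 44
i=5,m=4: odd sum, acc = 44-4 = 40
i=6,m=1: odd sum, acc = 40-1 = 39
i=6,m=2: even sum, acc = 39+12 = 51
i=6,m=3: odd sum, acc = 51-3 = 48
i=6,m=4: even sum, acc = 48+24 = 72

72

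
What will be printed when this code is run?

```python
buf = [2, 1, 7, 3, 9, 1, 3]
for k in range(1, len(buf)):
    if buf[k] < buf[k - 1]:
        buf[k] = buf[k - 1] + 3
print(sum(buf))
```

72

k=1: 1<2, buf[1] = 2+3 = 5 → [2, 5, 7, 3, 9, 1, 3]
k=2: 7>=5, unchanged → [2, 5, 7, 3, 9, 1, 3]
k=3: 3<7, buf[3] = 7+3 = 10 → [2, 5, 7, 10, 9, 1, 3]
k=4: 9<10, buf[4] = 10+3 = 13 → [2, 5, 7, 10, 13, 1, 3]
k=5: 1<13, buf[5] = 13+3 = 16 → [2, 5, 7, 10, 13, 16, 3]
k=6: 3<16, buf[6] = 16+3 = 19 → [2, 5, 7, 10, 13, 16, 19]
sum = 72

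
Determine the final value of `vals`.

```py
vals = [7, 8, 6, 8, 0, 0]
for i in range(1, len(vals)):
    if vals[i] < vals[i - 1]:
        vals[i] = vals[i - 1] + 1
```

i=1: 8>=7, unchanged → [7, 8, 6, 8, 0, 0]
i=2: 6<8, vals[2] = 8+1 = 9 → [7, 8, 9, 8, 0, 0]
i=3: 8<9, vals[3] = 9+1 = 10 → [7, 8, 9, 10, 0, 0]
i=4: 0<10, vals[4] = 10+1 = 11 → [7, 8, 9, 10, 11, 0]
i=5: 0<11, vals[5] = 11+1 = 12 → [7, 8, 9, 10, 11, 12]

[7, 8, 9, 10, 11, 12]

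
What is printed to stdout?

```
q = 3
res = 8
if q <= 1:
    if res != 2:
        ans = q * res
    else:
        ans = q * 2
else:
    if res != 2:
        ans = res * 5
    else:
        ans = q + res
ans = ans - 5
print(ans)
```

35

q=3, res=8
q <= 1 is False; res != 2 is True
→ ans = res * 5 = 40
ans = 40-5 = 35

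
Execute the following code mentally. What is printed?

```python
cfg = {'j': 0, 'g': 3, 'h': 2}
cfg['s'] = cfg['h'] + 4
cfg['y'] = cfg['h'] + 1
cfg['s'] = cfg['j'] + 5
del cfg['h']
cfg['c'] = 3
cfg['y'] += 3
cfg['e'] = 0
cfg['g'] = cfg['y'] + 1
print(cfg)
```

cfg['s'] = cfg['h']+4 = 6 → {'j': 0, 'g': 3, 'h': 2, 's': 6}
cfg['y'] = cfg['h']+1 = 3 → {'j': 0, 'g': 3, 'h': 2, 's': 6, 'y': 3}
cfg['s'] = cfg['j']+5 = 5 → {'j': 0, 'g': 3, 'h': 2, 's': 5, 'y': 3}
del 'h' → {'j': 0, 'g': 3, 's': 5, 'y': 3}
cfg['c'] = 3 → {'j': 0, 'g': 3, 's': 5, 'y': 3, 'c': 3}
cfg['y'] = 3+3 = 6 → {'j': 0, 'g': 3, 's': 5, 'y': 6, 'c': 3}
cfg['e'] = 0 → {'j': 0, 'g': 3, 's': 5, 'y': 6, 'c': 3, 'e': 0}
cfg['g'] = cfg['y']+1 = 7 → {'j': 0, 'g': 7, 's': 5, 'y': 6, 'c': 3, 'e': 0}

{'j': 0, 'g': 7, 's': 5, 'y': 6, 'c': 3, 'e': 0}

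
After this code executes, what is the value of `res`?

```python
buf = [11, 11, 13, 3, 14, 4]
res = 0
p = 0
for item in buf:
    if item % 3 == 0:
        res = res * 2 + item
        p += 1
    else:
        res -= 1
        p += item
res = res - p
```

item=11: not %3==0, res = 0-1 = -1; p=11
item=11: not %3==0, res = (-1)-1 = -2; p=22
item=13: not %3==0, res = (-2)-1 = -3; p=35
item=3: %3==0, res = (-3)*2+3 = -3; p=36
item=14: not %3==0, res = (-3)-1 = -4; p=50
item=4: not %3==0, res = (-4)-1 = -5; p=54
res-p = (-5)-54 = -59

-59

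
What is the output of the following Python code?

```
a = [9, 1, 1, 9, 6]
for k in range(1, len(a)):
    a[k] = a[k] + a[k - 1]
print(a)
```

k=1: a[1] = 1+9 = 10 → [9, 10, 1, 9, 6]
k=2: a[2] = 1+10 = 11 → [9, 10, 11, 9, 6]
k=3: a[3] = 9+11 = 20 → [9, 10, 11, 20, 6]
k=4: a[4] = 6+20 = 26 → [9, 10, 11, 20, 26]

[9, 10, 11, 20, 26]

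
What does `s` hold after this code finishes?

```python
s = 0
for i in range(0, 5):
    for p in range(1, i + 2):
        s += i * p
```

105

i=0,p=1: s = 0+0 = 0
i=1,p=1: s = 0+1 = 1
i=1,p=2: s = 1+2 = 3
i=2,p=1: s = 3+2 = 5
i=2,p=2: s = 5+4 = 9
i=2,p=3: s = 9+6 = 15
i=3,p=1: s = 15+3 = 18
i=3,p=2: s = 18+6 = 24
i=3,p=3: s = 24+9 = 33
i=3,p=4: s = 33+12 = 45
i=4,p=1: s = 45+4 = 49
i=4,p=2: s = 49+8 = 57
i=4,p=3: s = 57+12 = 69
i=4,p=4: s = 69+16 = 85
i=4,p=5: s = 85+20 = 105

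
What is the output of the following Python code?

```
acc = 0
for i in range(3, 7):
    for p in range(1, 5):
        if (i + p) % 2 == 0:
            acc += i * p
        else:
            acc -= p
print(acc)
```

i=3,p=1: even sum, acc = 0+3 = 3
i=3,p=2: odd sum, acc = 3-2 = 1
i=3,p=3: even sum, acc = 1+9 = 10
i=3,p=4: odd sum, acc = 10-4 = 6
i=4,p=1: odd sum, acc = 6-1 = 5
i=4,p=2: even sum, acc = 5+8 = 13
i=4,p=3: odd sum, acc = 13-3 = 10
i=4,p=4: even sum, acc = 10+16 = 26
i=5,p=1: even sum, acc = 26+5 = 31
i=5,p=2: odd sum, acc = 31-2 = 29
i=5,p=3: even sum, acc = 29+15 = 44
i=5,p=4: odd sum, acc = 44-4 = 40
i=6,p=1: odd sum, acc = 40-1 = 39
i=6,p=2: even sum, acc = 39+12 = 51
i=6,p=3: odd sum, acc = 51-3 = 48
i=6,p=4: even sum, acc = 48+24 = 72

72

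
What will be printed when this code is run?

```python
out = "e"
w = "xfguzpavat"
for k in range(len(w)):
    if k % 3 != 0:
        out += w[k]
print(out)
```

efgzpva

k=0: skip
k=1: add 'f' → 'ef'
k=2: add 'g' → 'efg'
k=3: skip
k=4: add 'z' → 'efgz'
k=5: add 'p' → 'efgzp'
k=6: skip
k=7: add 'v' → 'efgzpv'
k=8: add 'a' → 'efgzpva'
k=9: skip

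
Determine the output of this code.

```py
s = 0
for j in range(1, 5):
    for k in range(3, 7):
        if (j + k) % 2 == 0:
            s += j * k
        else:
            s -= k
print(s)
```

j=1,k=3: even sum, s = 0+3 = 3
j=1,k=4: odd sum, s = 3-4 = -1
j=1,k=5: even sum, s = (-1)+5 = 4
j=1,k=6: odd sum, s = 4-6 = -2
j=2,k=3: odd sum, s = (-2)-3 = -5
j=2,k=4: even sum, s = (-5)+8 = 3
j=2,k=5: odd sum, s = 3-5 = -2
j=2,k=6: even sum, s = (-2)+12 = 10
j=3,k=3: even sum, s = 10+9 = 19
j=3,k=4: odd sum, s = 19-4 = 15
j=3,k=5: even sum, s = 15+15 = 30
j=3,k=6: odd sum, s = 30-6 = 24
j=4,k=3: odd sum, s = 24-3 = 21
j=4,k=4: even sum, s = 21+16 = 37
j=4,k=5: odd sum, s = 37-5 = 32
j=4,k=6: even sum, s = 32+24 = 56

56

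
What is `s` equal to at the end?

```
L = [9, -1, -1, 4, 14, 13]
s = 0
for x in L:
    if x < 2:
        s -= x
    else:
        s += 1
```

6

x=9: not <2, s = 0+1 = 1
x=-1: <2, s = 1-(-1) = 2
x=-1: <2, s = 2-(-1) = 3
x=4: not <2, s = 3+1 = 4
x=14: not <2, s = 4+1 = 5
x=13: not <2, s = 5+1 = 6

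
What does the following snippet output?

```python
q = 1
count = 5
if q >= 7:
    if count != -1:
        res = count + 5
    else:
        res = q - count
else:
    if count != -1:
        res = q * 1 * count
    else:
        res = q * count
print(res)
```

q=1, count=5
q >= 7 is False; count != -1 is True
→ res = q * 1 * count = 5

5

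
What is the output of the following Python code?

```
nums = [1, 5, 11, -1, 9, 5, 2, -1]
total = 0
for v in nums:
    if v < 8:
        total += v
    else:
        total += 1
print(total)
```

13

v=1: <8, total = 0+1 = 1
v=5: <8, total = 1+5 = 6
v=11: not <8, total = 6+1 = 7
v=-1: <8, total = 7+(-1) = 6
v=9: not <8, total = 6+1 = 7
v=5: <8, total = 7+5 = 12
v=2: <8, total = 12+2 = 14
v=-1: <8, total = 14+(-1) = 13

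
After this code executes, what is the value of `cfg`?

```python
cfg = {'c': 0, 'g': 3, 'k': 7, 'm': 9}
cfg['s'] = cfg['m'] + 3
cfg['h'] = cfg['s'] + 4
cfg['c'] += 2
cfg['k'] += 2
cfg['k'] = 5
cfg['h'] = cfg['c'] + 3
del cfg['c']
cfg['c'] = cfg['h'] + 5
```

cfg['s'] = cfg['m']+3 = 12 → {'c': 0, 'g': 3, 'k': 7, 'm': 9, 's': 12}
cfg['h'] = cfg['s']+4 = 16 → {'c': 0, 'g': 3, 'k': 7, 'm': 9, 's': 12, 'h': 16}
cfg['c'] = 0+2 = 2 → {'c': 2, 'g': 3, 'k': 7, 'm': 9, 's': 12, 'h': 16}
cfg['k'] = 7+2 = 9 → {'c': 2, 'g': 3, 'k': 9, 'm': 9, 's': 12, 'h': 16}
cfg['k'] = 5 → {'c': 2, 'g': 3, 'k': 5, 'm': 9, 's': 12, 'h': 16}
cfg['h'] = cfg['c']+3 = 5 → {'c': 2, 'g': 3, 'k': 5, 'm': 9, 's': 12, 'h': 5}
del 'c' → {'g': 3, 'k': 5, 'm': 9, 's': 12, 'h': 5}
cfg['c'] = cfg['h']+5 = 10 → {'g': 3, 'k': 5, 'm': 9, 's': 12, 'h': 5, 'c': 10}

{'g': 3, 'k': 5, 'm': 9, 's': 12, 'h': 5, 'c': 10}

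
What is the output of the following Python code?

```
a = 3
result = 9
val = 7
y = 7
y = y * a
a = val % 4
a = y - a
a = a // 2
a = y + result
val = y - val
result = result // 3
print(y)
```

y = 7*3 = 21
a = 7%4 = 3
a = 21-3 = 18
a = 18//2 = 9
a = 21+9 = 30
val = 21-7 = 14
result = 9//3 = 3

21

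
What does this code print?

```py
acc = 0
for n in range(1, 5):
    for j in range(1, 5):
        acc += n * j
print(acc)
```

100

n=1,j=1: acc = 0+1 = 1
n=1,j=2: acc = 1+2 = 3
n=1,j=3: acc = 3+3 = 6
n=1,j=4: acc = 6+4 = 10
n=2,j=1: acc = 10+2 = 12
n=2,j=2: acc = 12+4 = 16
n=2,j=3: acc = 16+6 = 22
n=2,j=4: acc = 22+8 = 30
n=3,j=1: acc = 30+3 = 33
n=3,j=2: acc = 33+6 = 39
n=3,j=3: acc = 39+9 = 48
n=3,j=4: acc = 48+12 = 60
n=4,j=1: acc = 60+4 = 64
n=4,j=2: acc = 64+8 = 72
n=4,j=3: acc = 72+12 = 84
n=4,j=4: acc = 84+16 = 100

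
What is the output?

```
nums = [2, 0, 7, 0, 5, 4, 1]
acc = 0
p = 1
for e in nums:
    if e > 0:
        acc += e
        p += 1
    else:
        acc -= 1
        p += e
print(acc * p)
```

e=2: >0, acc = 0+2 = 2; p=2
e=0: not >0, acc = 2-1 = 1; p=2
e=7: >0, acc = 1+7 = 8; p=3
e=0: not >0, acc = 8-1 = 7; p=3
e=5: >0, acc = 7+5 = 12; p=4
e=4: >0, acc = 12+4 = 16; p=5
e=1: >0, acc = 16+1 = 17; p=6
acc*p = 17*6 = 102

102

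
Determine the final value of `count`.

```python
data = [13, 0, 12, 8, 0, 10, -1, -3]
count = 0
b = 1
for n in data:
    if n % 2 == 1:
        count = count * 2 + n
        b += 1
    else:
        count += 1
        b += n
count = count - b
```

n=13: odd, count = 0*2+13 = 13; b=2
n=0: not odd, count = 13+1 = 14; b=2
n=12: not odd, count = 14+1 = 15; b=14
n=8: not odd, count = 15+1 = 16; b=22
n=0: not odd, count = 16+1 = 17; b=22
n=10: not odd, count = 17+1 = 18; b=32
n=-1: odd, count = 18*2+(-1) = 35; b=33
n=-3: odd, count = 35*2+(-3) = 67; b=34
count-b = 67-34 = 33

33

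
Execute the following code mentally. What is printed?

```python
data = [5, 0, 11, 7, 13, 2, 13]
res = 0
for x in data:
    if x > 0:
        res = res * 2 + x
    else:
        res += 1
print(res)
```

x=5: >0, res = 0*2+5 = 5
x=0: not >0, res = 5+1 = 6
x=11: >0, res = 6*2+11 = 23
x=7: >0, res = 23*2+7 = 53
x=13: >0, res = 53*2+13 = 119
x=2: >0, res = 119*2+2 = 240
x=13: >0, res = 240*2+13 = 493

493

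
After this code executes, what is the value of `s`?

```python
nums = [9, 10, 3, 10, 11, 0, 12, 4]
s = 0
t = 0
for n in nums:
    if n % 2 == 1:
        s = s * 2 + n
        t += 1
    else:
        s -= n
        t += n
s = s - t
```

-62

n=9: odd, s = 0*2+9 = 9; t=1
n=10: not odd, s = 9-10 = -1; t=11
n=3: odd, s = (-1)*2+3 = 1; t=12
n=10: not odd, s = 1-10 = -9; t=22
n=11: odd, s = (-9)*2+11 = -7; t=23
n=0: not odd, s = (-7)-0 = -7; t=23
n=12: not odd, s = (-7)-12 = -19; t=35
n=4: not odd, s = (-19)-4 = -23; t=39
s-t = (-23)-39 = -62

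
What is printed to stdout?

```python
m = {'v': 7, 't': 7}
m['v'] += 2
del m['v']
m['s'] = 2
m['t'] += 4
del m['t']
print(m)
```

m['v'] = 7+2 = 9 → {'v': 9, 't': 7}
del 'v' → {'t': 7}
m['s'] = 2 → {'t': 7, 's': 2}
m['t'] = 7+4 = 11 → {'t': 11, 's': 2}
del 't' → {'s': 2}

{'s': 2}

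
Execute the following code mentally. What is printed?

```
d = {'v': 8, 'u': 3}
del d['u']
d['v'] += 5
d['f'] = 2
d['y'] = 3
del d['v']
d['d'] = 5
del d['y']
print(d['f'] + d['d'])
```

7

del 'u' → {'v': 8}
d['v'] = 8+5 = 13 → {'v': 13}
d['f'] = 2 → {'v': 13, 'f': 2}
d['y'] = 3 → {'v': 13, 'f': 2, 'y': 3}
del 'v' → {'f': 2, 'y': 3}
d['d'] = 5 → {'f': 2, 'y': 3, 'd': 5}
del 'y' → {'f': 2, 'd': 5}
d['f']+d['d'] = 2+5 = 7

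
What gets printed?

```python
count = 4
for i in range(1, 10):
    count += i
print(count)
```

49

i=1: count = 4+1 = 5
i=2: count = 5+2 = 7
i=3: count = 7+3 = 10
i=4: count = 10+4 = 14
i=5: count = 14+5 = 19
i=6: count = 19+6 = 25
i=7: count = 25+7 = 32
i=8: count = 32+8 = 40
i=9: count = 40+9 = 49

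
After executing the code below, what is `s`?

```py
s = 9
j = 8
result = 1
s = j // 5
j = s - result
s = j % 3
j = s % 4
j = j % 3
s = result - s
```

1

s = 8//5 = 1
j = 1-1 = 0
s = 0%3 = 0
j = 0%4 = 0
j = 0%3 = 0
s = 1-0 = 1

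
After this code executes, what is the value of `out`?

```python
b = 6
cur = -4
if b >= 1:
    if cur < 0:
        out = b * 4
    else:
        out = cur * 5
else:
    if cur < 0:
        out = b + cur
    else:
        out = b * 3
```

24

b=6, cur=-4
b >= 1 is True; cur < 0 is True
→ out = b * 4 = 24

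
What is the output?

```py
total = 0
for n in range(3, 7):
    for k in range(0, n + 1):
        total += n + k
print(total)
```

156

n=3,k=0: total = 0+3 = 3
n=3,k=1: total = 3+4 = 7
n=3,k=2: total = 7+5 = 12
n=3,k=3: total = 12+6 = 18
n=4,k=0: total = 18+4 = 22
n=4,k=1: total = 22+5 = 27
n=4,k=2: total = 27+6 = 33
n=4,k=3: total = 33+7 = 40
n=4,k=4: total = 40+8 = 48
n=5,k=0: total = 48+5 = 53
n=5,k=1: total = 53+6 = 59
n=5,k=2: total = 59+7 = 66
n=5,k=3: total = 66+8 = 74
n=5,k=4: total = 74+9 = 83
n=5,k=5: total = 83+10 = 93
n=6,k=0: total = 93+6 = 99
n=6,k=1: total = 99+7 = 106
n=6,k=2: total = 106+8 = 114
n=6,k=3: total = 114+9 = 123
n=6,k=4: total = 123+10 = 133
n=6,k=5: total = 133+11 = 144
n=6,k=6: total = 144+12 = 156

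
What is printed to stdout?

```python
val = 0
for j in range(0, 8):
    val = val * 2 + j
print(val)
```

247

j=0: val = 0*2+0 = 0
j=1: val = 0*2+1 = 1
j=2: val = 1*2+2 = 4
j=3: val = 4*2+3 = 11
j=4: val = 11*2+4 = 26
j=5: val = 26*2+5 = 57
j=6: val = 57*2+6 = 120
j=7: val = 120*2+7 = 247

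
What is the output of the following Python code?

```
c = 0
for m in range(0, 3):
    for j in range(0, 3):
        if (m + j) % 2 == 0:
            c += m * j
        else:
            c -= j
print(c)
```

m=0,j=0: even sum, c = 0+0 = 0
m=0,j=1: odd sum, c = 0-1 = -1
m=0,j=2: even sum, c = (-1)+0 = -1
m=1,j=0: odd sum, c = (-1)-0 = -1
m=1,j=1: even sum, c = (-1)+1 = 0
m=1,j=2: odd sum, c = 0-2 = -2
m=2,j=0: even sum, c = (-2)+0 = -2
m=2,j=1: odd sum, c = (-2)-1 = -3
m=2,j=2: even sum, c = (-3)+4 = 1

1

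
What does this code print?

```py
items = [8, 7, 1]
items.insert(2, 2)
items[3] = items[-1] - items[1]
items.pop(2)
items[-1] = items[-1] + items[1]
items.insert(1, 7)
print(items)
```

[8, 7, 7, 1]

insert 2 at 2 → [8, 7, 2, 1]
items[3] = items[-1]-items[1] = 1-7 = -6 → [8, 7, 2, -6]
pop(2) removes 2 → [8, 7, -6]
items[-1] = items[-1]+items[1] = (-6)+7 = 1 → [8, 7, 1]
insert 7 at 1 → [8, 7, 7, 1]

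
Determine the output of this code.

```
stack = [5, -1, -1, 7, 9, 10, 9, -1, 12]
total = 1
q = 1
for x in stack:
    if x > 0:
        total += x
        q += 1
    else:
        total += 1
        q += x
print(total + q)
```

60

x=5: >0, total = 1+5 = 6; q=2
x=-1: not >0, total = 6+1 = 7; q=1
x=-1: not >0, total = 7+1 = 8; q=0
x=7: >0, total = 8+7 = 15; q=1
x=9: >0, total = 15+9 = 24; q=2
x=10: >0, total = 24+10 = 34; q=3
x=9: >0, total = 34+9 = 43; q=4
x=-1: not >0, total = 43+1 = 44; q=3
x=12: >0, total = 44+12 = 56; q=4
total+q = 56+4 = 60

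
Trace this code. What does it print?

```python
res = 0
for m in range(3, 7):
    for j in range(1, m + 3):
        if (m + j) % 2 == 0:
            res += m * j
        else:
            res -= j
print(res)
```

m=3,j=1: even sum, res = 0+3 = 3
m=3,j=2: odd sum, res = 3-2 = 1
m=3,j=3: even sum, res = 1+9 = 10
m=3,j=4: odd sum, res = 10-4 = 6
m=3,j=5: even sum, res = 6+15 = 21
m=4,j=1: odd sum, res = 21-1 = 20
m=4,j=2: even sum, res = 20+8 = 28
m=4,j=3: odd sum, res = 28-3 = 25
m=4,j=4: even sum, res = 25+16 = 41
m=4,j=5: odd sum, res = 41-5 = 36
m=4,j=6: even sum, res = 36+24 = 60
m=5,j=1: even sum, res = 60+5 = 65
m=5,j=2: odd sum, res = 65-2 = 63
m=5,j=3: even sum, res = 63+15 = 78
m=5,j=4: odd sum, res = 78-4 = 74
m=5,j=5: even sum, res = 74+25 = 99
m=5,j=6: odd sum, res = 99-6 = 93
m=5,j=7: even sum, res = 93+35 = 128
m=6,j=1: odd sum, res = 128-1 = 127
m=6,j=2: even sum, res = 127+12 = 139
m=6,j=3: odd sum, res = 139-3 = 136
m=6,j=4: even sum, res = 136+24 = 160
m=6,j=5: odd sum, res = 160-5 = 155
m=6,j=6: even sum, res = 155+36 = 191
m=6,j=7: odd sum, res = 191-7 = 184
m=6,j=8: even sum, res = 184+48 = 232

232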